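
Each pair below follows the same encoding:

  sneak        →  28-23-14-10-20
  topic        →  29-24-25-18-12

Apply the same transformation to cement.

12-14-22-14-23-29

s is letter #19 and maps to 28: an offset of 9. Each letter is replaced by its alphabet position (a=1..z=26) + 9.
For cement: c=3→12, e=5→14, m=13→22, e=5→14, n=14→23, t=20→29.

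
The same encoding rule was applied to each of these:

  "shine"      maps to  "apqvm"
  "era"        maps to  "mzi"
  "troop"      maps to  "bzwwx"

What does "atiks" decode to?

Every letter moves 8 places later in the alphabet, wrapping around z→a.
Undoing it on atiks: a−8=s, t−8=l, i−8=a, k−8=c, s−8=k.

slack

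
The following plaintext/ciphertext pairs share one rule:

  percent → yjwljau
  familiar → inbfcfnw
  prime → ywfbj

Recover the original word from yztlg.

pouch

p(15)→y(24) and e(4)→j(9) fit y≡25x+13 (mod 26); the inverse of 25 mod 26 is 25. This is an affine cipher: with a=0,…,z=25, each position x becomes (25x+13) mod 26.
Decoding yztlg: y(24)→25·(24−13)≡15=p; z(25)→25·(25−13)≡14=o; t(19)→25·(19−13)≡20=u; l(11)→25·(11−13)≡2=c; g(6)→25·(6−13)≡7=h (all mod 26).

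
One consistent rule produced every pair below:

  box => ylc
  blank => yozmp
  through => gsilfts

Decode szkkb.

happy

Each pair mirrors across the alphabet (b↔y, o↔l, x↔c): positions sum to 25. This is the alphabet-reversal cipher (Atbash): a becomes z, b becomes y, etc.
Decoding szkkb: s↔h, z↔a, k↔p, k↔p, b↔y.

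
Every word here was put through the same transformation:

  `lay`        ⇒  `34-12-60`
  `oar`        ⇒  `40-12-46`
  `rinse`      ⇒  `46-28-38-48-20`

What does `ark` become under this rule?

l(#12)→34 and a(#1)→12: differences scale by 2, so n = 2·pos + 10. The formula is n = 2×(alphabet index, a=1) + 10.
Applying it to ark: a=1→12, r=18→46, k=11→32.

12-46-32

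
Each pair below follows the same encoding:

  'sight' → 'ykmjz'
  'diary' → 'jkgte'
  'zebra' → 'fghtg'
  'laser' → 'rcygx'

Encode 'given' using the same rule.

Shifts by position in sight: pos 0: s→y (+6), pos 1: i→k (+2), pos 2: g→m (+6), pos 3: h→j (+2) — repeating every 2. The shifts repeat in a cycle of length 2: positions 0,1,… shift by +6, +2, then the pattern repeats.
On given: g+6=m, i+2=k, v+6=b, e+2=g, n+6=t.

mkbgt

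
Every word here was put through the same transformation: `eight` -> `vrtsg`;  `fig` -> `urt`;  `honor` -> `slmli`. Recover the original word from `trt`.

gig

Each pair mirrors across the alphabet (e↔v, i↔r, g↔t): positions sum to 25. This is the alphabet-reversal cipher (Atbash): a becomes z, b becomes y, etc.
Decoding trt: t↔g, r↔i, t↔g.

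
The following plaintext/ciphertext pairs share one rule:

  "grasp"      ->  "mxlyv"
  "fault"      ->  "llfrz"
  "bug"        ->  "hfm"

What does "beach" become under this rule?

hplin

The shift depends on letter class: consonant g→m is +6, but vowel a→l is +11. Two shifts are in play — +11 for a/e/i/o/u, +6 for every other letter.
Applying it to beach: b(cons)+6=h, e(vowel)+11=p, a(vowel)+11=l, c(cons)+6=i, h(cons)+6=n.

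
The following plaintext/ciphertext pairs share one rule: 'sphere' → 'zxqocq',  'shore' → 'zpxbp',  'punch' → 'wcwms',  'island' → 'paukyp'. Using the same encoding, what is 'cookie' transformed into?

In sphere: s→z is +7, p→x is +8, h→q is +9, e→o is +10 — the shift increases by 1 each position. Each letter shifts forward by (position + 7), i.e. 7, 8, 9, … — the shift grows by one for each successive letter.
On cookie: c+7=j, o+8=w, o+9=x, k+10=u, i+11=t, e+12=q.

jwxutq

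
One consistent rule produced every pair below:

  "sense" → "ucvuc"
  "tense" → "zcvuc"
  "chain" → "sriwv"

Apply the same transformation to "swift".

uowhz

s(18)→u(20) and e(4)→c(2) fit y≡5x+8 (mod 26); the inverse of 5 mod 26 is 21. Each letter's alphabet position (a=0..z=25) is mapped through 5·x+8 mod 26 — an affine cipher.
On swift: s(18)→5·18+8≡20=u; w(22)→5·22+8≡14=o; i(8)→5·8+8≡22=w; f(5)→5·5+8≡7=h; t(19)→5·19+8≡25=z (all mod 26).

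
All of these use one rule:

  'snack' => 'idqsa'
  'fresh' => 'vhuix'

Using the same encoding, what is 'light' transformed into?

Compare letters: s→i is +16, n→d is +16, a→q is +16 — a constant shift. This is a Caesar cipher with shift 16.
For light: l+16=b, i+16=y, g+16=w, h+16=x, t+16=j.

bywxj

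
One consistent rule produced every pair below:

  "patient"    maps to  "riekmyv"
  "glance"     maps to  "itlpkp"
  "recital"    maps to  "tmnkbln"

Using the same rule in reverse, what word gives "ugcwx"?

syrup

Shifts by position in patient: pos 0: p→r (+2), pos 1: a→i (+8), pos 2: t→e (+11), pos 3: i→k (+2), pos 4: e→m (+8), pos 5: n→y (+11) — repeating every 3. A repeating key of period 3 is used — shifts +2, +8, +11 over and over.
Undoing it on ugcwx: u−2=s, g−8=y, c−11=r, w−2=u, x−8=p.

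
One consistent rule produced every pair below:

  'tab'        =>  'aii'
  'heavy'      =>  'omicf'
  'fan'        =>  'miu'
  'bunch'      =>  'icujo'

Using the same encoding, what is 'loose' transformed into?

swwzm

The shift depends on letter class: consonant t→a is +7, but vowel a→i is +8. The rule splits by letter class: vowels +8, consonants +7.
Applying it to loose: l(cons)+7=s, o(vowel)+8=w, o(vowel)+8=w, s(cons)+7=z, e(vowel)+8=m.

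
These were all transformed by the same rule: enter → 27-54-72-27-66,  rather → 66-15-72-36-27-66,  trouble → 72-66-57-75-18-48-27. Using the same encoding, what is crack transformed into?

21-66-15-21-45

The formula is n = 3×(alphabet index, a=1) + 12.
For crack: c=3→21, r=18→66, a=1→15, c=3→21, k=11→45.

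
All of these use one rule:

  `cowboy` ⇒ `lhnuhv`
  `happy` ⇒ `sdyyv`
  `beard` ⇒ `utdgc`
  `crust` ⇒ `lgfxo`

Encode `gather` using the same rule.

Treating letters as 0–25, the rule is x ↦ 17x + 3 (mod 26).
For gather: g(6)→17·6+3≡1=b; a(0)→17·0+3≡3=d; t(19)→17·19+3≡14=o; h(7)→17·7+3≡18=s; e(4)→17·4+3≡19=t; r(17)→17·17+3≡6=g (all mod 26).

bdostg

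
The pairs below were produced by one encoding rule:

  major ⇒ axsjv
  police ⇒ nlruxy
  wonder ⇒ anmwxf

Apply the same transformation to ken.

wnt

The output letters match the input read backwards, each shifted +9: major reversed is rojam. The word is reversed, then every letter is shifted forward by 9.
Applying it to ken: reverse → nek; then shift: n+9=w, e+9=n, k+9=t.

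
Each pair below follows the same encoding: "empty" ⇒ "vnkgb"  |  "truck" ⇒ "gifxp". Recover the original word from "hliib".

sorry

Letters are reflected about the middle of the alphabet (position → 25−position): Atbash.
Reversing it on hliib: h↔s, l↔o, i↔r, i↔r, b↔y.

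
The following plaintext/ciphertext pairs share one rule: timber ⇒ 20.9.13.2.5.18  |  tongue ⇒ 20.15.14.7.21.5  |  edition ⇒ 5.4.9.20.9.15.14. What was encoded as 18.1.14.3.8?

t is letter #20 and maps to 20: an offset of 0. Each letter is replaced by its alphabet position (a=1, b=2, …, z=26).
Decoding 18.1.14.3.8: 18=r, 1=a, 14=n, 3=c, 8=h.

ranch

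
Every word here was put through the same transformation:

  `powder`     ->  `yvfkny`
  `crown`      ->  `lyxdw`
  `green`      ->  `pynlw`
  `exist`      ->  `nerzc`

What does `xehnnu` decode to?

Shifts by position in powder: pos 0: p→y (+9), pos 1: o→v (+7), pos 2: w→f (+9), pos 3: d→k (+7) — repeating every 2. It's a Vigenère-style cipher with numeric key [9,7]: position i shifts by key[i mod 2].
Reversing it on xehnnu: x−9=o, e−7=x, h−9=y, n−7=g, n−9=e, u−7=n.

oxygen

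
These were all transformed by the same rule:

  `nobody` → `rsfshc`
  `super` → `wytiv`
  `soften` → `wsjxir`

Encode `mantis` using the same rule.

Compare letters: n→r is +4, o→s is +4, b→f is +4 — a constant shift. Each letter is shifted forward by 4 in the alphabet (a Caesar shift of +4).
Applying it to mantis: m+4=q, a+4=e, n+4=r, t+4=x, i+4=m, s+4=w.

qerxmw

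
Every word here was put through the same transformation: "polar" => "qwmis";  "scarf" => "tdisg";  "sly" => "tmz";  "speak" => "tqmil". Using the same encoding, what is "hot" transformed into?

The shift depends on letter class: consonant p→q is +1, but vowel o→w is +8. Two shifts are in play — +8 for a/e/i/o/u, +1 for every other letter.
For hot: h(cons)+1=i, o(vowel)+8=w, t(cons)+1=u.

iwu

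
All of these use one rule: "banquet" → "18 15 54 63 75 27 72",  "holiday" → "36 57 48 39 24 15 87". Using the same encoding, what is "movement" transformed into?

51 57 78 27 51 27 54 72

b(#2)→18 and a(#1)→15: differences scale by 3, so n = 3·pos + 12. The formula is n = 3×(alphabet index, a=1) + 12.
For movement: m=13→51, o=15→57, v=22→78, e=5→27, m=13→51, e=5→27, n=14→54, t=20→72.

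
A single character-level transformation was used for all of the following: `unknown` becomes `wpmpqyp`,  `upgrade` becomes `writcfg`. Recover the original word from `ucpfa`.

It's a constant shift of +2 (ROT2).
Undoing it on ucpfa: u−2=s, c−2=a, p−2=n, f−2=d, a−2=y.

sandy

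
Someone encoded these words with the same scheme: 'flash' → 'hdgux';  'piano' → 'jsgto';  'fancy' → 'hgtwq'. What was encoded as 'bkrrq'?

This is an affine cipher: with a=0,…,z=25, each position x becomes (21x+6) mod 26.
Undoing it on bkrrq: b(1)→5·(1−6)≡1=b; k(10)→5·(10−6)≡20=u; r(17)→5·(17−6)≡3=d; r(17)→5·(17−6)≡3=d; q(16)→5·(16−6)≡24=y (all mod 26).

buddy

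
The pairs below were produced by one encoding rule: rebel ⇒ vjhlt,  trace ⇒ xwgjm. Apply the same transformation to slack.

In rebel: r→v is +4, e→j is +5, b→h is +6, e→l is +7 — the shift increases by 1 each position. Letter i (0-indexed) is shifted by i+4, so successive shifts are 4, 5, 6, ….
Applying it to slack: s+4=w, l+5=q, a+6=g, c+7=j, k+8=s.

wqgjs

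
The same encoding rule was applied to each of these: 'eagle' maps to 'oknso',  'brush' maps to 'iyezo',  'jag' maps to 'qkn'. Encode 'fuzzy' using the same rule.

The shift depends on letter class: consonant g→n is +7, but vowel e→o is +10. Two shifts are in play — +10 for a/e/i/o/u, +7 for every other letter.
For fuzzy: f(cons)+7=m, u(vowel)+10=e, z(cons)+7=g, z(cons)+7=g, y(cons)+7=f.

meggf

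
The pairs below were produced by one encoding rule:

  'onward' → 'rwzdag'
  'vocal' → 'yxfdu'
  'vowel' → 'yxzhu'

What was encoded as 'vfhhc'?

Shifts by position in onward: pos 0: o→r (+3), pos 1: n→w (+9), pos 2: w→z (+3), pos 3: a→d (+3), pos 4: r→a (+9), pos 5: d→g (+3) — repeating every 3. A repeating key of period 3 is used — shifts +3, +9, +3 over and over.
Reversing it on vfhhc: v−3=s, f−9=w, h−3=e, h−3=e, c−9=t.

sweet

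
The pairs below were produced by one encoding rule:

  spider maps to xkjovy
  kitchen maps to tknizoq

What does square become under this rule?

Two steps: reverse the string, then apply a Caesar shift of +6.
Applying it to square: reverse → erauqs; then shift: e+6=k, r+6=x, a+6=g, u+6=a, q+6=w, s+6=y.

kxgawy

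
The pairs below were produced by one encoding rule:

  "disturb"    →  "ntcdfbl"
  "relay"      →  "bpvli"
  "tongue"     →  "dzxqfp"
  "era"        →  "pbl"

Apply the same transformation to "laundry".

The shift depends on letter class: consonant d→n is +10, but vowel i→t is +11. The rule splits by letter class: vowels +11, consonants +10.
On laundry: l(cons)+10=v, a(vowel)+11=l, u(vowel)+11=f, n(cons)+10=x, d(cons)+10=n, r(cons)+10=b, y(cons)+10=i.

vlfxnbi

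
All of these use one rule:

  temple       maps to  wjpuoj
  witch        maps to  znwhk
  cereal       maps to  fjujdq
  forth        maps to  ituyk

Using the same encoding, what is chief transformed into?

It's a Vigenère-style cipher with numeric key [3,5]: position i shifts by key[i mod 2].
Applying it to chief: c+3=f, h+5=m, i+3=l, e+5=j, f+3=i.

fmlji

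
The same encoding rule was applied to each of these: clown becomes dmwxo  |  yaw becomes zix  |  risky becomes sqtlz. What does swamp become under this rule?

The shift depends on letter class: consonant c→d is +1, but vowel o→w is +8. Two shifts are in play — +8 for a/e/i/o/u, +1 for every other letter.
On swamp: s(cons)+1=t, w(cons)+1=x, a(vowel)+8=i, m(cons)+1=n, p(cons)+1=q.

txinq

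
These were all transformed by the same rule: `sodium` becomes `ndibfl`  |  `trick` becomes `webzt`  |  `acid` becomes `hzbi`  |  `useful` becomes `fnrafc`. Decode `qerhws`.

breath

s(18)→n(13) and o(14)→d(3) fit y≡9x+7 (mod 26); the inverse of 9 mod 26 is 3. Each letter's alphabet position (a=0..z=25) is mapped through 9·x+7 mod 26 — an affine cipher.
Reversing it on qerhws: q(16)→3·(16−7)≡1=b; e(4)→3·(4−7)≡17=r; r(17)→3·(17−7)≡4=e; h(7)→3·(7−7)≡0=a; w(22)→3·(22−7)≡19=t; s(18)→3·(18−7)≡7=h (all mod 26).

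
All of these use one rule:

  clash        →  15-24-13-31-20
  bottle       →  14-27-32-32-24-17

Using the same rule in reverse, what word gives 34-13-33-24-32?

vault

c is letter #3 and maps to 15: an offset of 12. Each letter is replaced by its alphabet position (a=1..z=26) + 12.
Decoding 34-13-33-24-32: 34→(34−12)÷1=22=v, 13→(13−12)÷1=1=a, 33→(33−12)÷1=21=u, 24→(24−12)÷1=12=l, 32→(32−12)÷1=20=t.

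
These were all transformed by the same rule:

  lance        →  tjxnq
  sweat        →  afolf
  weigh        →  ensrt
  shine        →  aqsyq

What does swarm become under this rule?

afkcy

In lance: l→t is +8, a→j is +9, n→x is +10, c→n is +11 — the shift increases by 1 each position. Letter i (0-indexed) is shifted by i+8, so successive shifts are 8, 9, 10, ….
Applying it to swarm: s+8=a, w+9=f, a+10=k, r+11=c, m+12=y.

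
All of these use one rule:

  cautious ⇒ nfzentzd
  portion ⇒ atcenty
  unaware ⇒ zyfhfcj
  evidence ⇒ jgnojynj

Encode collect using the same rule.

ntwwjne

The shift depends on letter class: consonant c→n is +11, but vowel a→f is +5. The rule splits by letter class: vowels +5, consonants +11.
Applying it to collect: c(cons)+11=n, o(vowel)+5=t, l(cons)+11=w, l(cons)+11=w, e(vowel)+5=j, c(cons)+11=n, t(cons)+11=e.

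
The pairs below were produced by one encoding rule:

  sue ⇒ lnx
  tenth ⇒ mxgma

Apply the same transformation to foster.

yhlmxk

Compare letters: s→l is +19, u→n is +19, e→x is +19 — a constant shift. It's a constant shift of +19 (ROT19).
On foster: f+19=y, o+19=h, s+19=l, t+19=m, e+19=x, r+19=k.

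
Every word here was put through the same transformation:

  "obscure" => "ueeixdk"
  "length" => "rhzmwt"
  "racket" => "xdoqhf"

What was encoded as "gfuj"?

acid

Shifts by position in obscure: pos 0: o→u (+6), pos 1: b→e (+3), pos 2: s→e (+12), pos 3: c→i (+6), pos 4: u→x (+3), pos 5: r→d (+12) — repeating every 3. The shifts repeat in a cycle of length 3: positions 0,1,… shift by +6, +3, +12, then the pattern repeats.
Undoing it on gfuj: g−6=a, f−3=c, u−12=i, j−6=d.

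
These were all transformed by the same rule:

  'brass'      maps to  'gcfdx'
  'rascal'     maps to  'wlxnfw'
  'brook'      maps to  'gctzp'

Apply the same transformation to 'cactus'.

hlhezd

Shifts by position in brass: pos 0: b→g (+5), pos 1: r→c (+11), pos 2: a→f (+5), pos 3: s→d (+11) — repeating every 2. A repeating key of period 2 is used — shifts +5, +11 over and over.
For cactus: c+5=h, a+11=l, c+5=h, t+11=e, u+5=z, s+11=d.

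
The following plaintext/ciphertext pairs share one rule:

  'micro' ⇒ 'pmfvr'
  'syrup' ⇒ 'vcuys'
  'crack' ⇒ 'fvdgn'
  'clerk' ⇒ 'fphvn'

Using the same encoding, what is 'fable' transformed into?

ieeph

Shifts by position in micro: pos 0: m→p (+3), pos 1: i→m (+4), pos 2: c→f (+3), pos 3: r→v (+4) — repeating every 2. It's a Vigenère-style cipher with numeric key [3,4]: position i shifts by key[i mod 2].
Applying it to fable: f+3=i, a+4=e, b+3=e, l+4=p, e+3=h.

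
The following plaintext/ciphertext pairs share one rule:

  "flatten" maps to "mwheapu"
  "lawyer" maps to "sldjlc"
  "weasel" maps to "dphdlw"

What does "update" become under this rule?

A repeating key of period 2 is used — shifts +7, +11 over and over.
On update: u+7=b, p+11=a, d+7=k, a+11=l, t+7=a, e+11=p.

baklap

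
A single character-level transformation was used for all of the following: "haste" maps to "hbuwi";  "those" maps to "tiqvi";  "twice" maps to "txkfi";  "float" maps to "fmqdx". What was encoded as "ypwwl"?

Letter i (0-indexed) is shifted by i+0, so successive shifts are 0, 1, 2, ….
Undoing it on ypwwl: y−0=y, p−1=o, w−2=u, w−3=t, l−4=h.

youth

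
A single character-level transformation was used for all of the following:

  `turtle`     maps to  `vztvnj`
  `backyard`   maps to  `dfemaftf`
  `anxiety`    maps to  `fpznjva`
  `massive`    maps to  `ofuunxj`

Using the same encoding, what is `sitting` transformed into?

unvvnpi

The rule splits by letter class: vowels +5, consonants +2.
On sitting: s(cons)+2=u, i(vowel)+5=n, t(cons)+2=v, t(cons)+2=v, i(vowel)+5=n, n(cons)+2=p, g(cons)+2=i.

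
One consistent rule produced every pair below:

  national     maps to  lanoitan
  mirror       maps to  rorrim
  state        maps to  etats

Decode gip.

It's just the letters in reverse order.
Decoding gip: then reverse → pig.

pig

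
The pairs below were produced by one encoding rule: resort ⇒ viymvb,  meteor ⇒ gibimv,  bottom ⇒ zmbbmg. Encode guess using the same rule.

oeiyy

r(17)→v(21) and e(4)→i(8) fit y≡3x+22 (mod 26); the inverse of 3 mod 26 is 9. This is an affine cipher: with a=0,…,z=25, each position x becomes (3x+22) mod 26.
For guess: g(6)→3·6+22≡14=o; u(20)→3·20+22≡4=e; e(4)→3·4+22≡8=i; s(18)→3·18+22≡24=y; s(18)→3·18+22≡24=y (all mod 26).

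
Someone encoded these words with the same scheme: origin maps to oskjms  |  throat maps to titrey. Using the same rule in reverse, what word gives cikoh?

child

In origin: o→o is +0, r→s is +1, i→k is +2, g→j is +3 — the shift increases by 1 each position. Each letter shifts forward by its position index (0, 1, 2, …) — the shift grows by one for each successive letter.
Undoing it on cikoh: c−0=c, i−1=h, k−2=i, o−3=l, h−4=d.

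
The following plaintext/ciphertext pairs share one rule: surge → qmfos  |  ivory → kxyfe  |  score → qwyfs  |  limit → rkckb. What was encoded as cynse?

money

Treating letters as 0–25, the rule is x ↦ 11x + 0 (mod 26).
Undoing it on cynse: c(2)→19·(2−0)≡12=m; y(24)→19·(24−0)≡14=o; n(13)→19·(13−0)≡13=n; s(18)→19·(18−0)≡4=e; e(4)→19·(4−0)≡24=y (all mod 26).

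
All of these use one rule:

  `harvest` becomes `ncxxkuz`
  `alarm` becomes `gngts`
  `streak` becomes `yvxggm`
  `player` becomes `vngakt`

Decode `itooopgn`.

criminal

Shifts by position in harvest: pos 0: h→n (+6), pos 1: a→c (+2), pos 2: r→x (+6), pos 3: v→x (+2) — repeating every 2. It's a Vigenère-style cipher with numeric key [6,2]: position i shifts by key[i mod 2].
Decoding itooopgn: i−6=c, t−2=r, o−6=i, o−2=m, o−6=i, p−2=n, g−6=a, n−2=l.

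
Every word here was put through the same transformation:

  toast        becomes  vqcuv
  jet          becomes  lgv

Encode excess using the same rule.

Each letter is shifted forward by 2 in the alphabet (a Caesar shift of +2).
For excess: e+2=g, x+2=z, c+2=e, e+2=g, s+2=u, s+2=u.

gzeguu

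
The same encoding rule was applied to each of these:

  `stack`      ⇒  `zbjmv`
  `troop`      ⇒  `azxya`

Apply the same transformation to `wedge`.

dmmqp

In stack: s→z is +7, t→b is +8, a→j is +9, c→m is +10 — the shift increases by 1 each position. Letter i (0-indexed) is shifted by i+7, so successive shifts are 7, 8, 9, ….
Applying it to wedge: w+7=d, e+8=m, d+9=m, g+10=q, e+11=p.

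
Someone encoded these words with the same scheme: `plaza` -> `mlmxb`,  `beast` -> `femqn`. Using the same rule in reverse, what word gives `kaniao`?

The output letters match the input read backwards, each shifted +12: plaza reversed is azalp. Two steps: reverse the string, then apply a Caesar shift of +12.
Undoing it on kaniao: shift back: k−12=y, a−12=o, n−12=b, i−12=w, a−12=o, o−12=c → yobwoc; then reverse → cowboy.

cowboy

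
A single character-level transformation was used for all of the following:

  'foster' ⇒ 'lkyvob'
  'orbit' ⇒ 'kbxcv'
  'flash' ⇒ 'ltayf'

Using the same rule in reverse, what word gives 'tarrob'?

ladder

Each letter's alphabet position (a=0..z=25) is mapped through 23·x+0 mod 26 — an affine cipher.
Reversing it on tarrob: t(19)→17·(19−0)≡11=l; a(0)→17·(0−0)≡0=a; r(17)→17·(17−0)≡3=d; r(17)→17·(17−0)≡3=d; o(14)→17·(14−0)≡4=e; b(1)→17·(1−0)≡17=r (all mod 26).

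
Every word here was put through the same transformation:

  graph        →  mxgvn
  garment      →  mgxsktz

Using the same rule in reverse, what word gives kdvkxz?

expert

Compare letters: g→m is +6, r→x is +6, a→g is +6 — a constant shift. It's a constant shift of +6 (ROT6).
Undoing it on kdvkxz: k−6=e, d−6=x, v−6=p, k−6=e, x−6=r, z−6=t.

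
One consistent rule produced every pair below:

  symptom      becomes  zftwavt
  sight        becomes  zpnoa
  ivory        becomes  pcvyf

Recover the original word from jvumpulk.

confined

Each letter is shifted forward by 7 in the alphabet (a Caesar shift of +7).
Undoing it on jvumpulk: j−7=c, v−7=o, u−7=n, m−7=f, p−7=i, u−7=n, l−7=e, k−7=d.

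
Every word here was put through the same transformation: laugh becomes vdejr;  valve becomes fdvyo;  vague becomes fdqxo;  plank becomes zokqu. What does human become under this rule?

It's a Vigenère-style cipher with numeric key [10,3]: position i shifts by key[i mod 2].
On human: h+10=r, u+3=x, m+10=w, a+3=d, n+10=x.

rxwdx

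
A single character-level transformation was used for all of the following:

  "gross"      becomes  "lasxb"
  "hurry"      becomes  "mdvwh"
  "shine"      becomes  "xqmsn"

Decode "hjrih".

Shifts by position in gross: pos 0: g→l (+5), pos 1: r→a (+9), pos 2: o→s (+4), pos 3: s→x (+5), pos 4: s→b (+9) — repeating every 3. A repeating key of period 3 is used — shifts +5, +9, +4 over and over.
Reversing it on hjrih: h−5=c, j−9=a, r−4=n, i−5=d, h−9=y.

candy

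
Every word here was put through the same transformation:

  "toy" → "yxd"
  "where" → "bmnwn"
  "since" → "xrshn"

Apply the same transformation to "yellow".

dnqqxb

The shift depends on letter class: consonant t→y is +5, but vowel o→x is +9. Vowels shift forward by 9 and consonants shift forward by 5.
Applying it to yellow: y(cons)+5=d, e(vowel)+9=n, l(cons)+5=q, l(cons)+5=q, o(vowel)+9=x, w(cons)+5=b.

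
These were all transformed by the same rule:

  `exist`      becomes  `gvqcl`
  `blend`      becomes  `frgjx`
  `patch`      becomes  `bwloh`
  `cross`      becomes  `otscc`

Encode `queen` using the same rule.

e(4)→g(6) and x(23)→v(21) fit y≡9x+22 (mod 26); the inverse of 9 mod 26 is 3. Treating letters as 0–25, the rule is x ↦ 9x + 22 (mod 26).
For queen: q(16)→9·16+22≡10=k; u(20)→9·20+22≡20=u; e(4)→9·4+22≡6=g; e(4)→9·4+22≡6=g; n(13)→9·13+22≡9=j (all mod 26).

kuggj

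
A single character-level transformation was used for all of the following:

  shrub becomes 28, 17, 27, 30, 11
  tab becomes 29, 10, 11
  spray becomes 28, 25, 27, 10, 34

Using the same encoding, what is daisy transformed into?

s is letter #19 and maps to 28: an offset of 9. Letters become their 1-based position plus 9 (so a→10, b→11, …).
Applying it to daisy: d=4→13, a=1→10, i=9→18, s=19→28, y=25→34.

13, 10, 18, 28, 34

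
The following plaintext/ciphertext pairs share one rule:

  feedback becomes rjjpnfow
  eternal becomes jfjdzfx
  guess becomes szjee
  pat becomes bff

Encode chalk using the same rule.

otfxw

Vowels shift forward by 5 and consonants shift forward by 12.
On chalk: c(cons)+12=o, h(cons)+12=t, a(vowel)+5=f, l(cons)+12=x, k(cons)+12=w.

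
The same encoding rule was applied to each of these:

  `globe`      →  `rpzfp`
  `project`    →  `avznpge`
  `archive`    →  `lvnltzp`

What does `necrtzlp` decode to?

carnival

Shifts by position in globe: pos 0: g→r (+11), pos 1: l→p (+4), pos 2: o→z (+11), pos 3: b→f (+4) — repeating every 2. A repeating key of period 2 is used — shifts +11, +4 over and over.
Decoding necrtzlp: n−11=c, e−4=a, c−11=r, r−4=n, t−11=i, z−4=v, l−11=a, p−4=l.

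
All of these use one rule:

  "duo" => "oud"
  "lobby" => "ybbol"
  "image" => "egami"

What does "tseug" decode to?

guest

It's just the letters in reverse order.
Decoding tseug: then reverse → guest.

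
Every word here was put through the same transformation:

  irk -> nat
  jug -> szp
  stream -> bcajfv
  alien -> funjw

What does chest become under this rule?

lqjbc

The shift depends on letter class: consonant r→a is +9, but vowel i→n is +5. Two shifts are in play — +5 for a/e/i/o/u, +9 for every other letter.
On chest: c(cons)+9=l, h(cons)+9=q, e(vowel)+5=j, s(cons)+9=b, t(cons)+9=c.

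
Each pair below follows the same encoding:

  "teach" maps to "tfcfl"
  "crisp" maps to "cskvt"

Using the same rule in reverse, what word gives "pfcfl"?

The shift increases by 1 at each position, starting from +0: 0, 1, 2, ….
Reversing it on pfcfl: p−0=p, f−1=e, c−2=a, f−3=c, l−4=h.

peach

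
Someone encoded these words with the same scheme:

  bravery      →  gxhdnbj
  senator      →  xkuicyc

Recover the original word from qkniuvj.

In bravery: b→g is +5, r→x is +6, a→h is +7, v→d is +8 — the shift increases by 1 each position. The shift increases by 1 at each position, starting from +5: 5, 6, 7, ….
Decoding qkniuvj: q−5=l, k−6=e, n−7=g, i−8=a, u−9=l, v−10=l, j−11=y.

legally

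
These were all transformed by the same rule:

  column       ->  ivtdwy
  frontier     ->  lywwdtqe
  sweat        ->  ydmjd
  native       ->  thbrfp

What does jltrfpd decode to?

Each letter shifts forward by (position + 6), i.e. 6, 7, 8, … — the shift grows by one for each successive letter.
Reversing it on jltrfpd: j−6=d, l−7=e, t−8=l, r−9=i, f−10=v, p−11=e, d−12=r.

deliver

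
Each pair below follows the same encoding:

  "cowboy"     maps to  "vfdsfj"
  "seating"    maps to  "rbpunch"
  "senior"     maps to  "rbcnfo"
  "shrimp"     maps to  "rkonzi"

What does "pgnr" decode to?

Treating letters as 0–25, the rule is x ↦ 3x + 15 (mod 26).
Decoding pgnr: p(15)→9·(15−15)≡0=a; g(6)→9·(6−15)≡23=x; n(13)→9·(13−15)≡8=i; r(17)→9·(17−15)≡18=s (all mod 26).

axis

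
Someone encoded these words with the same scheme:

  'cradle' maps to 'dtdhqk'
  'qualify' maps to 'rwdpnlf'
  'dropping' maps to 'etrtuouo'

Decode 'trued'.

spray

In cradle: c→d is +1, r→t is +2, a→d is +3, d→h is +4 — the shift increases by 1 each position. Letter i (0-indexed) is shifted by i+1, so successive shifts are 1, 2, 3, ….
Reversing it on trued: t−1=s, r−2=p, u−3=r, e−4=a, d−5=y.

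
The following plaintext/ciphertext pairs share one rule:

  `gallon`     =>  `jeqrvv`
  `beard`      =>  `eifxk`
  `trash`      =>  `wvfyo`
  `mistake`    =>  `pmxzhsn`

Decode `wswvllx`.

torpedo

In gallon: g→j is +3, a→e is +4, l→q is +5, l→r is +6 — the shift increases by 1 each position. Letter i (0-indexed) is shifted by i+3, so successive shifts are 3, 4, 5, ….
Undoing it on wswvllx: w−3=t, s−4=o, w−5=r, v−6=p, l−7=e, l−8=d, x−9=o.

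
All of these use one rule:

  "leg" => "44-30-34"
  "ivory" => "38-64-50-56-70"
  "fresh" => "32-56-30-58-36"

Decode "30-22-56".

l(#12)→44 and e(#5)→30: differences scale by 2, so n = 2·pos + 20. With a=1..z=26, the number is 2·pos + 20.
Decoding 30-22-56: 30→(30−20)÷2=5=e, 22→(22−20)÷2=1=a, 56→(56−20)÷2=18=r.

ear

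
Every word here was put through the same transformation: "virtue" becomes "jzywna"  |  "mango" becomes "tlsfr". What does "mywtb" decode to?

worth

The output letters match the input read backwards, each shifted +5: virtue reversed is eutriv. Read the word backwards and shift each letter +5.
Undoing it on mywtb: shift back: m−5=h, y−5=t, w−5=r, t−5=o, b−5=w → htrow; then reverse → worth.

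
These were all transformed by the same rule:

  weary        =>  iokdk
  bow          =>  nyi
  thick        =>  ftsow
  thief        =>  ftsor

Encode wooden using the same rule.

Two shifts are in play — +10 for a/e/i/o/u, +12 for every other letter.
Applying it to wooden: w(cons)+12=i, o(vowel)+10=y, o(vowel)+10=y, d(cons)+12=p, e(vowel)+10=o, n(cons)+12=z.

iyypoz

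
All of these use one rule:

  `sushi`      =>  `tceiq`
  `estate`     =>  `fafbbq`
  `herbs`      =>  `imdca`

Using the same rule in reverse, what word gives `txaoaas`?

sponsor

Shifts by position in sushi: pos 0: s→t (+1), pos 1: u→c (+8), pos 2: s→e (+12), pos 3: h→i (+1), pos 4: i→q (+8) — repeating every 3. A repeating key of period 3 is used — shifts +1, +8, +12 over and over.
Undoing it on txaoaas: t−1=s, x−8=p, a−12=o, o−1=n, a−8=s, a−12=o, s−1=r.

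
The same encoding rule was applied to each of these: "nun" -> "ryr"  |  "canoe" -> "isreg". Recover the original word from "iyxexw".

The word is reversed, then every letter is shifted forward by 4.
Decoding iyxexw: shift back: i−4=e, y−4=u, x−4=t, e−4=a, x−4=t, w−4=s → eutats; then reverse → statue.

statue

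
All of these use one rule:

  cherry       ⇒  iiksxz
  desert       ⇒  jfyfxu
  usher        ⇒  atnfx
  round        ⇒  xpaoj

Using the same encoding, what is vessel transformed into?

bfytkm

Shifts by position in cherry: pos 0: c→i (+6), pos 1: h→i (+1), pos 2: e→k (+6), pos 3: r→s (+1) — repeating every 2. A repeating key of period 2 is used — shifts +6, +1 over and over.
On vessel: v+6=b, e+1=f, s+6=y, s+1=t, e+6=k, l+1=m.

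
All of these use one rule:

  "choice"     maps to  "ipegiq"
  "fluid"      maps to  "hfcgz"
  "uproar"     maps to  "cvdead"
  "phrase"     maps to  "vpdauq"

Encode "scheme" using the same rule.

uipqwq

c(2)→i(8) and h(7)→p(15) fit y≡17x+0 (mod 26); the inverse of 17 mod 26 is 23. Treating letters as 0–25, the rule is x ↦ 17x + 0 (mod 26).
Applying it to scheme: s(18)→17·18+0≡20=u; c(2)→17·2+0≡8=i; h(7)→17·7+0≡15=p; e(4)→17·4+0≡16=q; m(12)→17·12+0≡22=w; e(4)→17·4+0≡16=q (all mod 26).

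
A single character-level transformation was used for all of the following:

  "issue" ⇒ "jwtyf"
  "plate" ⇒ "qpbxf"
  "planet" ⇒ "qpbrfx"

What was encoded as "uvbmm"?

Shifts by position in issue: pos 0: i→j (+1), pos 1: s→w (+4), pos 2: s→t (+1), pos 3: u→y (+4) — repeating every 2. It's a Vigenère-style cipher with numeric key [1,4]: position i shifts by key[i mod 2].
Reversing it on uvbmm: u−1=t, v−4=r, b−1=a, m−4=i, m−1=l.

trail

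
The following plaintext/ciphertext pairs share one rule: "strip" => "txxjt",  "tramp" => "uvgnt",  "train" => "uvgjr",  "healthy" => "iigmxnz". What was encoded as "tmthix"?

It's a Vigenère-style cipher with numeric key [1,4,6]: position i shifts by key[i mod 3].
Undoing it on tmthix: t−1=s, m−4=i, t−6=n, h−1=g, i−4=e, x−6=r.

singer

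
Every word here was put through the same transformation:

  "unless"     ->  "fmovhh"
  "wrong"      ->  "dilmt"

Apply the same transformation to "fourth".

Each letter is replaced by its mirror in the alphabet: a↔z, b↔y, c↔x, and so on (the Atbash cipher).
Applying it to fourth: f↔u, o↔l, u↔f, r↔i, t↔g, h↔s.

ulfigs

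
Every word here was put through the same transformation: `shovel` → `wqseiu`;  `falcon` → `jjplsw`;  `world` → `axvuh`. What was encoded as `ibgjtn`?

escape

A repeating key of period 2 is used — shifts +4, +9 over and over.
Undoing it on ibgjtn: i−4=e, b−9=s, g−4=c, j−9=a, t−4=p, n−9=e.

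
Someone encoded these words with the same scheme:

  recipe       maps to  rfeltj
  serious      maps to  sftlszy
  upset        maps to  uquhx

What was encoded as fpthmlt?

foreign

In recipe: r→r is +0, e→f is +1, c→e is +2, i→l is +3 — the shift increases by 1 each position. The shift increases by 1 at each position, starting from +0: 0, 1, 2, ….
Reversing it on fpthmlt: f−0=f, p−1=o, t−2=r, h−3=e, m−4=i, l−5=g, t−6=n.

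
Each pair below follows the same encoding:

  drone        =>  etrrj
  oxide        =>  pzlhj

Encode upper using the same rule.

vrsiw

Each letter shifts forward by (position + 1), i.e. 1, 2, 3, … — the shift grows by one for each successive letter.
Applying it to upper: u+1=v, p+2=r, p+3=s, e+4=i, r+5=w.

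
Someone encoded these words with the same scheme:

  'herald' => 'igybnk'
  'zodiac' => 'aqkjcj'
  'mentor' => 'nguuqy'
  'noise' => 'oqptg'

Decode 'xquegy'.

Shifts by position in herald: pos 0: h→i (+1), pos 1: e→g (+2), pos 2: r→y (+7), pos 3: a→b (+1), pos 4: l→n (+2), pos 5: d→k (+7) — repeating every 3. It's a Vigenère-style cipher with numeric key [1,2,7]: position i shifts by key[i mod 3].
Decoding xquegy: x−1=w, q−2=o, u−7=n, e−1=d, g−2=e, y−7=r.

wonder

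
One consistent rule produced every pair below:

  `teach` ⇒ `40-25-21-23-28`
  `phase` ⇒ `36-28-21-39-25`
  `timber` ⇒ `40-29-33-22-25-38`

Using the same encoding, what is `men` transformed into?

The number is (letter's place in the alphabet, a=1) + 20.
On men: m=13→33, e=5→25, n=14→34.

33-25-34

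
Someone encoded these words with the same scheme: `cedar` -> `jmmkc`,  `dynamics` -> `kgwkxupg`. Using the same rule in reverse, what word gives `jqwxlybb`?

cinnamon

Each letter shifts forward by (position + 7), i.e. 7, 8, 9, … — the shift grows by one for each successive letter.
Undoing it on jqwxlybb: j−7=c, q−8=i, w−9=n, x−10=n, l−11=a, y−12=m, b−13=o, b−14=n.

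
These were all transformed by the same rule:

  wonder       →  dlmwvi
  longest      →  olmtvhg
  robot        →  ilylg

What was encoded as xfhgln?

Each pair mirrors across the alphabet (w↔d, o↔l, n↔m): positions sum to 25. This is the alphabet-reversal cipher (Atbash): a becomes z, b becomes y, etc.
Undoing it on xfhgln: x↔c, f↔u, h↔s, g↔t, l↔o, n↔m.

custom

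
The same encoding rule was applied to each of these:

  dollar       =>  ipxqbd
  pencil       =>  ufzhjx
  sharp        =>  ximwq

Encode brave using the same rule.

gsmaf

Shifts by position in dollar: pos 0: d→i (+5), pos 1: o→p (+1), pos 2: l→x (+12), pos 3: l→q (+5), pos 4: a→b (+1), pos 5: r→d (+12) — repeating every 3. A repeating key of period 3 is used — shifts +5, +1, +12 over and over.
For brave: b+5=g, r+1=s, a+12=m, v+5=a, e+1=f.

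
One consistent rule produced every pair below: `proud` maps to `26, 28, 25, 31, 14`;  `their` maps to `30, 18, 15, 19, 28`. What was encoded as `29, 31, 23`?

sum

p is letter #16 and maps to 26: an offset of 10. Letters become their 1-based position plus 10 (so a→11, b→12, …).
Decoding 29, 31, 23: 29→(29−10)÷1=19=s, 31→(31−10)÷1=21=u, 23→(23−10)÷1=13=m.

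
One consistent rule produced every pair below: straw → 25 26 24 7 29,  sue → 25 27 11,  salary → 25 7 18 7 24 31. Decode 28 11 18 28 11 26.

velvet

s is letter #19 and maps to 25: an offset of 6. Each letter is replaced by its alphabet position (a=1..z=26) + 6.
Undoing it on 28 11 18 28 11 26: 28→(28−6)÷1=22=v, 11→(11−6)÷1=5=e, 18→(18−6)÷1=12=l, 28→(28−6)÷1=22=v, 11→(11−6)÷1=5=e, 26→(26−6)÷1=20=t.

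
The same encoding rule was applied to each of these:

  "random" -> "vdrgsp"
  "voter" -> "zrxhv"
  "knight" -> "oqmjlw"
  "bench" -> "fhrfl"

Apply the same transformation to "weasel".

Shifts by position in random: pos 0: r→v (+4), pos 1: a→d (+3), pos 2: n→r (+4), pos 3: d→g (+3) — repeating every 2. The shifts repeat in a cycle of length 2: positions 0,1,… shift by +4, +3, then the pattern repeats.
Applying it to weasel: w+4=a, e+3=h, a+4=e, s+3=v, e+4=i, l+3=o.

ahevio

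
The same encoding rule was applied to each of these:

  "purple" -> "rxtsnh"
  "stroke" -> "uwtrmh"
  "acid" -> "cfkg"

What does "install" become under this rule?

kquwcon

It's a Vigenère-style cipher with numeric key [2,3]: position i shifts by key[i mod 2].
Applying it to install: i+2=k, n+3=q, s+2=u, t+3=w, a+2=c, l+3=o, l+2=n.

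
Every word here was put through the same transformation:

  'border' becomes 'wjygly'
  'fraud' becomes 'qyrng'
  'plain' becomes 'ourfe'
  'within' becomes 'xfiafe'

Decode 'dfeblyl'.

sincere

b(1)→w(22) and o(14)→j(9) fit y≡5x+17 (mod 26); the inverse of 5 mod 26 is 21. This is an affine cipher: with a=0,…,z=25, each position x becomes (5x+17) mod 26.
Undoing it on dfeblyl: d(3)→21·(3−17)≡18=s; f(5)→21·(5−17)≡8=i; e(4)→21·(4−17)≡13=n; b(1)→21·(1−17)≡2=c; l(11)→21·(11−17)≡4=e; y(24)→21·(24−17)≡17=r; l(11)→21·(11−17)≡4=e (all mod 26).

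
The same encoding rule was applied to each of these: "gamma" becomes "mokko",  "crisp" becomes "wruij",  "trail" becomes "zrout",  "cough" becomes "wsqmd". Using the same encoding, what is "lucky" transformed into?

g(6)→m(12) and a(0)→o(14) fit y≡17x+14 (mod 26); the inverse of 17 mod 26 is 23. This is an affine cipher: with a=0,…,z=25, each position x becomes (17x+14) mod 26.
On lucky: l(11)→17·11+14≡19=t; u(20)→17·20+14≡16=q; c(2)→17·2+14≡22=w; k(10)→17·10+14≡2=c; y(24)→17·24+14≡6=g (all mod 26).

tqwcg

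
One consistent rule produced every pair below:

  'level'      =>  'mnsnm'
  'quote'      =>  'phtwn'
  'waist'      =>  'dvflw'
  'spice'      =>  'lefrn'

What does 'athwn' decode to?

l(11)→m(12) and e(4)→n(13) fit y≡11x+21 (mod 26); the inverse of 11 mod 26 is 19. This is an affine cipher: with a=0,…,z=25, each position x becomes (11x+21) mod 26.
Undoing it on athwn: a(0)→19·(0−21)≡17=r; t(19)→19·(19−21)≡14=o; h(7)→19·(7−21)≡20=u; w(22)→19·(22−21)≡19=t; n(13)→19·(13−21)≡4=e (all mod 26).

route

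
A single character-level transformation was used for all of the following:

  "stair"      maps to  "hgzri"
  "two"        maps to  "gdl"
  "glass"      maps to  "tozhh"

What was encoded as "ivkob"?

Each letter is replaced by its mirror in the alphabet: a↔z, b↔y, c↔x, and so on (the Atbash cipher).
Reversing it on ivkob: i↔r, v↔e, k↔p, o↔l, b↔y.

reply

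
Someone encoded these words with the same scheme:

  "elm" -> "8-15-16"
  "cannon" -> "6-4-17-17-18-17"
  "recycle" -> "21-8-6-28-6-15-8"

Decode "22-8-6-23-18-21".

Each letter is replaced by its alphabet position (a=1..z=26) + 3.
Undoing it on 22-8-6-23-18-21: 22→(22−3)÷1=19=s, 8→(8−3)÷1=5=e, 6→(6−3)÷1=3=c, 23→(23−3)÷1=20=t, 18→(18−3)÷1=15=o, 21→(21−3)÷1=18=r.

sector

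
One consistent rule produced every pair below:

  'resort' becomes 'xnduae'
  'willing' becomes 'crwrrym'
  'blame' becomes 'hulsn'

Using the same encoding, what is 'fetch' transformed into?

lneiq

Shifts by position in resort: pos 0: r→x (+6), pos 1: e→n (+9), pos 2: s→d (+11), pos 3: o→u (+6), pos 4: r→a (+9), pos 5: t→e (+11) — repeating every 3. The shifts repeat in a cycle of length 3: positions 0,1,… shift by +6, +9, +11, then the pattern repeats.
For fetch: f+6=l, e+9=n, t+11=e, c+6=i, h+9=q.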